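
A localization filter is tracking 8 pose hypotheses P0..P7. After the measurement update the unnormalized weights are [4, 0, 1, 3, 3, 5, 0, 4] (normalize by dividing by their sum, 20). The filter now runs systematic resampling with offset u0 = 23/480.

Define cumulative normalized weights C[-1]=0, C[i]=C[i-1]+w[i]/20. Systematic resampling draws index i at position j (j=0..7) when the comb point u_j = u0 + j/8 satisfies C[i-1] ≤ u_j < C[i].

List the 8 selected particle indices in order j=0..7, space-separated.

C = [1/5, 1/5, 1/4, 2/5, 11/20, 4/5, 4/5, 1]
j=0: u_0=23/480 ∈ [0, 1/5) → index 0
j=1: u_1=83/480 ∈ [0, 1/5) → index 0
j=2: u_2=143/480 ∈ [1/4, 2/5) → index 3
j=3: u_3=203/480 ∈ [2/5, 11/20) → index 4
j=4: u_4=263/480 ∈ [2/5, 11/20) → index 4
j=5: u_5=323/480 ∈ [11/20, 4/5) → index 5
j=6: u_6=383/480 ∈ [11/20, 4/5) → index 5
j=7: u_7=443/480 ∈ [4/5, 1) → index 7

0 0 3 4 4 5 5 7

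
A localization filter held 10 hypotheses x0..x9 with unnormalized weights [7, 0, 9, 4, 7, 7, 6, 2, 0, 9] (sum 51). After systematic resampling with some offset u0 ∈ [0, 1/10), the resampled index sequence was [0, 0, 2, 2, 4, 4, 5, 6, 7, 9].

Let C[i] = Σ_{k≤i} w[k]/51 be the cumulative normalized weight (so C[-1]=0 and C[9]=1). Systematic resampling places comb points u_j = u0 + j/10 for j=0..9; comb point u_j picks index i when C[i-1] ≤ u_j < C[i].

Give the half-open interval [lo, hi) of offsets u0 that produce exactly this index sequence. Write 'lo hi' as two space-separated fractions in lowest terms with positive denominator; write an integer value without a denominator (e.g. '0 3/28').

0 7/510

C = [7/51, 7/51, 16/51, 20/51, 9/17, 2/3, 40/51, 14/17, 14/17, 1]
j=0 picked index 0: u0 ∈ [0, 7/51)
j=1 picked index 0: u0 ∈ [-1/10, 19/510)
j=2 picked index 2: u0 ∈ [-16/255, 29/255)
j=3 picked index 2: u0 ∈ [-83/510, 7/510)
j=4 picked index 4: u0 ∈ [-2/255, 11/85)
j=5 picked index 4: u0 ∈ [-11/102, 1/34)
j=6 picked index 5: u0 ∈ [-6/85, 1/15)
j=7 picked index 6: u0 ∈ [-1/30, 43/510)
j=8 picked index 7: u0 ∈ [-4/255, 2/85)
j=9 picked index 9: u0 ∈ [-13/170, 1/10)
intersection: [0, 7/510)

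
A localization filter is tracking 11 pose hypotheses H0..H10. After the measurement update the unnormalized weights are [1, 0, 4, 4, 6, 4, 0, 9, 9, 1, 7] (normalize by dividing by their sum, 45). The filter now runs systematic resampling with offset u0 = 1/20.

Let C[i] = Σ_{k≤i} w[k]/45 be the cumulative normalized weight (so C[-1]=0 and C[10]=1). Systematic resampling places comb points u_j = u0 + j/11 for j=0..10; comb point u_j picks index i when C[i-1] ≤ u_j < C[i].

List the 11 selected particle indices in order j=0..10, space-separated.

2 3 4 4 5 7 7 8 8 10 10

C = [1/45, 1/45, 1/9, 1/5, 1/3, 19/45, 19/45, 28/45, 37/45, 38/45, 1]
j=0: u_0=1/20 ∈ [1/45, 1/9) → index 2
j=1: u_1=31/220 ∈ [1/9, 1/5) → index 3
j=2: u_2=51/220 ∈ [1/5, 1/3) → index 4
j=3: u_3=71/220 ∈ [1/5, 1/3) → index 4
j=4: u_4=91/220 ∈ [1/3, 19/45) → index 5
j=5: u_5=111/220 ∈ [19/45, 28/45) → index 7
j=6: u_6=131/220 ∈ [19/45, 28/45) → index 7
j=7: u_7=151/220 ∈ [28/45, 37/45) → index 8
j=8: u_8=171/220 ∈ [28/45, 37/45) → index 8
j=9: u_9=191/220 ∈ [38/45, 1) → index 10
j=10: u_10=211/220 ∈ [38/45, 1) → index 10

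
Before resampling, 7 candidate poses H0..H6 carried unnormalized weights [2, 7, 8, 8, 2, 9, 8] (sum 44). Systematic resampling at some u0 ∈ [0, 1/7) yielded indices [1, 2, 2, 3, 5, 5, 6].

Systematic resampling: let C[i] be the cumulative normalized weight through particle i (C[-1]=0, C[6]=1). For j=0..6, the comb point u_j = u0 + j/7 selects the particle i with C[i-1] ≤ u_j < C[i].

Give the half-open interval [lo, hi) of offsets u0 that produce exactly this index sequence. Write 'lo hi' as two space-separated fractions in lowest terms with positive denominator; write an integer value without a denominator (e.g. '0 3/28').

19/308 31/308

C = [1/22, 9/44, 17/44, 25/44, 27/44, 9/11, 1]
j=0 picked index 1: u0 ∈ [1/22, 9/44)
j=1 picked index 2: u0 ∈ [19/308, 75/308)
j=2 picked index 2: u0 ∈ [-25/308, 31/308)
j=3 picked index 3: u0 ∈ [-13/308, 43/308)
j=4 picked index 5: u0 ∈ [13/308, 19/77)
j=5 picked index 5: u0 ∈ [-31/308, 8/77)
j=6 picked index 6: u0 ∈ [-3/77, 1/7)
intersection: [19/308, 31/308)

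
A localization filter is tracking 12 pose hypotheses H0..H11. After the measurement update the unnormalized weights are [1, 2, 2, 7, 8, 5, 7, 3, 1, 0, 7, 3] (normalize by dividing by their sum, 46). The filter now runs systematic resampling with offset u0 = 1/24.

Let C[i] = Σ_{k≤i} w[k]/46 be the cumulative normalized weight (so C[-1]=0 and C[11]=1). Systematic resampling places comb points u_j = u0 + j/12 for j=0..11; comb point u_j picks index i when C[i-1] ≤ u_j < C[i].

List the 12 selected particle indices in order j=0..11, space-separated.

1 3 3 4 4 5 5 6 7 10 10 11

C = [1/46, 3/46, 5/46, 6/23, 10/23, 25/46, 16/23, 35/46, 18/23, 18/23, 43/46, 1]
j=0: u_0=1/24 ∈ [1/46, 3/46) → index 1
j=1: u_1=1/8 ∈ [5/46, 6/23) → index 3
j=2: u_2=5/24 ∈ [5/46, 6/23) → index 3
j=3: u_3=7/24 ∈ [6/23, 10/23) → index 4
j=4: u_4=3/8 ∈ [6/23, 10/23) → index 4
j=5: u_5=11/24 ∈ [10/23, 25/46) → index 5
j=6: u_6=13/24 ∈ [10/23, 25/46) → index 5
j=7: u_7=5/8 ∈ [25/46, 16/23) → index 6
j=8: u_8=17/24 ∈ [16/23, 35/46) → index 7
j=9: u_9=19/24 ∈ [18/23, 43/46) → index 10
j=10: u_10=7/8 ∈ [18/23, 43/46) → index 10
j=11: u_11=23/24 ∈ [43/46, 1) → index 11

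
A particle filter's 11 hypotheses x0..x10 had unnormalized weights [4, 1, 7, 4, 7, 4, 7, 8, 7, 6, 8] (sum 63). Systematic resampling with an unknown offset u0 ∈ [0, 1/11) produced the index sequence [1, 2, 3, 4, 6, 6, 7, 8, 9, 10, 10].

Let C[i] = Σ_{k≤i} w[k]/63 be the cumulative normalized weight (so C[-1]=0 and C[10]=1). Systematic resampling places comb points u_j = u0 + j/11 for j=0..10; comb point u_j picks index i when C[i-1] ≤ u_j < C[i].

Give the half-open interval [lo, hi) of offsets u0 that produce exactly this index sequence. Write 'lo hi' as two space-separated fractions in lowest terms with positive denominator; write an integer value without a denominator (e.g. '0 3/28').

5/77 50/693

C = [4/63, 5/63, 4/21, 16/63, 23/63, 3/7, 34/63, 2/3, 7/9, 55/63, 1]
j=0 picked index 1: u0 ∈ [4/63, 5/63)
j=1 picked index 2: u0 ∈ [-8/693, 23/231)
j=2 picked index 3: u0 ∈ [2/231, 50/693)
j=3 picked index 4: u0 ∈ [-13/693, 64/693)
j=4 picked index 6: u0 ∈ [5/77, 122/693)
j=5 picked index 6: u0 ∈ [-2/77, 59/693)
j=6 picked index 7: u0 ∈ [-4/693, 4/33)
j=7 picked index 8: u0 ∈ [1/33, 14/99)
j=8 picked index 9: u0 ∈ [5/99, 101/693)
j=9 picked index 10: u0 ∈ [38/693, 2/11)
j=10 picked index 10: u0 ∈ [-25/693, 1/11)
intersection: [5/77, 50/693)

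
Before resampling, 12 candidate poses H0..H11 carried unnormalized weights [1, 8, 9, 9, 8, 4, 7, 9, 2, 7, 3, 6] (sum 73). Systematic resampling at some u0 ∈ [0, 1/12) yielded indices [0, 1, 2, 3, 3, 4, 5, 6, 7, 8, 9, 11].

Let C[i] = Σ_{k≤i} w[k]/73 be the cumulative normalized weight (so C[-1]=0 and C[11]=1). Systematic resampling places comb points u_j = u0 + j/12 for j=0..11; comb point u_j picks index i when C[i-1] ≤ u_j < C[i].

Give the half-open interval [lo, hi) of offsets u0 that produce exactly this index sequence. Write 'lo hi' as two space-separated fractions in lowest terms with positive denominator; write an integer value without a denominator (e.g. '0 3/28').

C = [1/73, 9/73, 18/73, 27/73, 35/73, 39/73, 46/73, 55/73, 57/73, 64/73, 67/73, 1]
j=0 picked index 0: u0 ∈ [0, 1/73)
j=1 picked index 1: u0 ∈ [-61/876, 35/876)
j=2 picked index 2: u0 ∈ [-19/438, 35/438)
j=3 picked index 3: u0 ∈ [-1/292, 35/292)
j=4 picked index 3: u0 ∈ [-19/219, 8/219)
j=5 picked index 4: u0 ∈ [-41/876, 55/876)
j=6 picked index 5: u0 ∈ [-3/146, 5/146)
j=7 picked index 6: u0 ∈ [-43/876, 41/876)
j=8 picked index 7: u0 ∈ [-8/219, 19/219)
j=9 picked index 8: u0 ∈ [1/292, 9/292)
j=10 picked index 9: u0 ∈ [-23/438, 19/438)
j=11 picked index 11: u0 ∈ [1/876, 1/12)
intersection: [1/292, 1/73)

1/292 1/73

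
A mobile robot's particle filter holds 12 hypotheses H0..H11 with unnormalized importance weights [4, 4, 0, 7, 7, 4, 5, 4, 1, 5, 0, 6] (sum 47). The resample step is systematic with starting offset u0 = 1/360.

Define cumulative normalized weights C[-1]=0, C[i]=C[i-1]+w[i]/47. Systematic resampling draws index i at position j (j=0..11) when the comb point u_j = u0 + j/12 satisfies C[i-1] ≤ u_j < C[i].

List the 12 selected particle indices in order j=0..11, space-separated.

0 1 1 3 4 4 5 6 7 8 9 11

C = [4/47, 8/47, 8/47, 15/47, 22/47, 26/47, 31/47, 35/47, 36/47, 41/47, 41/47, 1]
j=0: u_0=1/360 ∈ [0, 4/47) → index 0
j=1: u_1=31/360 ∈ [4/47, 8/47) → index 1
j=2: u_2=61/360 ∈ [4/47, 8/47) → index 1
j=3: u_3=91/360 ∈ [8/47, 15/47) → index 3
j=4: u_4=121/360 ∈ [15/47, 22/47) → index 4
j=5: u_5=151/360 ∈ [15/47, 22/47) → index 4
j=6: u_6=181/360 ∈ [22/47, 26/47) → index 5
j=7: u_7=211/360 ∈ [26/47, 31/47) → index 6
j=8: u_8=241/360 ∈ [31/47, 35/47) → index 7
j=9: u_9=271/360 ∈ [35/47, 36/47) → index 8
j=10: u_10=301/360 ∈ [36/47, 41/47) → index 9
j=11: u_11=331/360 ∈ [41/47, 1) → index 11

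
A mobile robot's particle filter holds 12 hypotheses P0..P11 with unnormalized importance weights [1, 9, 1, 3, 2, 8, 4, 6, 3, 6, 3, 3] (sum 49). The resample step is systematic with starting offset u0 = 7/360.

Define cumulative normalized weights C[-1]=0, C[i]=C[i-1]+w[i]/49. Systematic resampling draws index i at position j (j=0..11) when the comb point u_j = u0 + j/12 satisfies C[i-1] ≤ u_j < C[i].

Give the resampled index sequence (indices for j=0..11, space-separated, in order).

C = [1/49, 10/49, 11/49, 2/7, 16/49, 24/49, 4/7, 34/49, 37/49, 43/49, 46/49, 1]
j=0: u_0=7/360 ∈ [0, 1/49) → index 0
j=1: u_1=37/360 ∈ [1/49, 10/49) → index 1
j=2: u_2=67/360 ∈ [1/49, 10/49) → index 1
j=3: u_3=97/360 ∈ [11/49, 2/7) → index 3
j=4: u_4=127/360 ∈ [16/49, 24/49) → index 5
j=5: u_5=157/360 ∈ [16/49, 24/49) → index 5
j=6: u_6=187/360 ∈ [24/49, 4/7) → index 6
j=7: u_7=217/360 ∈ [4/7, 34/49) → index 7
j=8: u_8=247/360 ∈ [4/7, 34/49) → index 7
j=9: u_9=277/360 ∈ [37/49, 43/49) → index 9
j=10: u_10=307/360 ∈ [37/49, 43/49) → index 9
j=11: u_11=337/360 ∈ [43/49, 46/49) → index 10

0 1 1 3 5 5 6 7 7 9 9 10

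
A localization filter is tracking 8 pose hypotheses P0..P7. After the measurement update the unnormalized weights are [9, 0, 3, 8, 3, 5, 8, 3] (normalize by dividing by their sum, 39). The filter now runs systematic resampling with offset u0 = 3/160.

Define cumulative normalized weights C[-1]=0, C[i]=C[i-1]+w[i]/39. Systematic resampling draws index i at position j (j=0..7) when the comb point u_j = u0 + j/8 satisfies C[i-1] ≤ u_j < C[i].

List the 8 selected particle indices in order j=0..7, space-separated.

0 0 2 3 4 5 6 6

C = [3/13, 3/13, 4/13, 20/39, 23/39, 28/39, 12/13, 1]
j=0: u_0=3/160 ∈ [0, 3/13) → index 0
j=1: u_1=23/160 ∈ [0, 3/13) → index 0
j=2: u_2=43/160 ∈ [3/13, 4/13) → index 2
j=3: u_3=63/160 ∈ [4/13, 20/39) → index 3
j=4: u_4=83/160 ∈ [20/39, 23/39) → index 4
j=5: u_5=103/160 ∈ [23/39, 28/39) → index 5
j=6: u_6=123/160 ∈ [28/39, 12/13) → index 6
j=7: u_7=143/160 ∈ [28/39, 12/13) → index 6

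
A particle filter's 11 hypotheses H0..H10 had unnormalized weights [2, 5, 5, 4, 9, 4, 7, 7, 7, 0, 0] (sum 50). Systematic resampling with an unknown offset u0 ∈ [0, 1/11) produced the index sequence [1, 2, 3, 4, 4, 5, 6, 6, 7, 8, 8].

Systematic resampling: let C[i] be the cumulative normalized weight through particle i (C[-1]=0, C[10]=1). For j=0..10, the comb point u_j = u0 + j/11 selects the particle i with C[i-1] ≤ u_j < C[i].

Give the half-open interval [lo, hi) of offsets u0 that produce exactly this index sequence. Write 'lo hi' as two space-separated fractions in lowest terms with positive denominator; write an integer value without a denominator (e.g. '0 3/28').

16/275 23/275

C = [1/25, 7/50, 6/25, 8/25, 1/2, 29/50, 18/25, 43/50, 1, 1, 1]
j=0 picked index 1: u0 ∈ [1/25, 7/50)
j=1 picked index 2: u0 ∈ [27/550, 41/275)
j=2 picked index 3: u0 ∈ [16/275, 38/275)
j=3 picked index 4: u0 ∈ [13/275, 5/22)
j=4 picked index 4: u0 ∈ [-12/275, 3/22)
j=5 picked index 5: u0 ∈ [1/22, 69/550)
j=6 picked index 6: u0 ∈ [19/550, 48/275)
j=7 picked index 6: u0 ∈ [-31/550, 23/275)
j=8 picked index 7: u0 ∈ [-2/275, 73/550)
j=9 picked index 8: u0 ∈ [23/550, 2/11)
j=10 picked index 8: u0 ∈ [-27/550, 1/11)
intersection: [16/275, 23/275)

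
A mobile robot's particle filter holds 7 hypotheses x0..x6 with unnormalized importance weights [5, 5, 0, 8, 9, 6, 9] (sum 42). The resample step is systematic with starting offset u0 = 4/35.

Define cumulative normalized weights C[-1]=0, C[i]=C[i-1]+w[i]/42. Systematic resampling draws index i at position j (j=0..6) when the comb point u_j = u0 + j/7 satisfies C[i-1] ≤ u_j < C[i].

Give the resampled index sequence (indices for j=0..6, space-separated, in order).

C = [5/42, 5/21, 5/21, 3/7, 9/14, 11/14, 1]
j=0: u_0=4/35 ∈ [0, 5/42) → index 0
j=1: u_1=9/35 ∈ [5/21, 3/7) → index 3
j=2: u_2=2/5 ∈ [5/21, 3/7) → index 3
j=3: u_3=19/35 ∈ [3/7, 9/14) → index 4
j=4: u_4=24/35 ∈ [9/14, 11/14) → index 5
j=5: u_5=29/35 ∈ [11/14, 1) → index 6
j=6: u_6=34/35 ∈ [11/14, 1) → index 6

0 3 3 4 5 6 6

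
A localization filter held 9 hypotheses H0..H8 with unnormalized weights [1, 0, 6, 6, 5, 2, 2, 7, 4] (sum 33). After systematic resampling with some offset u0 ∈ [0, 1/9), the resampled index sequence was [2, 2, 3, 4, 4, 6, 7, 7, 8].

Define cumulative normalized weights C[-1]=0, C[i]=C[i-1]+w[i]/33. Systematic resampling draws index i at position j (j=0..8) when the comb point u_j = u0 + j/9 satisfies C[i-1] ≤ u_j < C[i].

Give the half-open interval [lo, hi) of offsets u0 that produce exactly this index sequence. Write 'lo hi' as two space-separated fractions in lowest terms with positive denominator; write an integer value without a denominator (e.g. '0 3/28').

2/33 10/99

C = [1/33, 1/33, 7/33, 13/33, 6/11, 20/33, 2/3, 29/33, 1]
j=0 picked index 2: u0 ∈ [1/33, 7/33)
j=1 picked index 2: u0 ∈ [-8/99, 10/99)
j=2 picked index 3: u0 ∈ [-1/99, 17/99)
j=3 picked index 4: u0 ∈ [2/33, 7/33)
j=4 picked index 4: u0 ∈ [-5/99, 10/99)
j=5 picked index 6: u0 ∈ [5/99, 1/9)
j=6 picked index 7: u0 ∈ [0, 7/33)
j=7 picked index 7: u0 ∈ [-1/9, 10/99)
j=8 picked index 8: u0 ∈ [-1/99, 1/9)
intersection: [2/33, 10/99)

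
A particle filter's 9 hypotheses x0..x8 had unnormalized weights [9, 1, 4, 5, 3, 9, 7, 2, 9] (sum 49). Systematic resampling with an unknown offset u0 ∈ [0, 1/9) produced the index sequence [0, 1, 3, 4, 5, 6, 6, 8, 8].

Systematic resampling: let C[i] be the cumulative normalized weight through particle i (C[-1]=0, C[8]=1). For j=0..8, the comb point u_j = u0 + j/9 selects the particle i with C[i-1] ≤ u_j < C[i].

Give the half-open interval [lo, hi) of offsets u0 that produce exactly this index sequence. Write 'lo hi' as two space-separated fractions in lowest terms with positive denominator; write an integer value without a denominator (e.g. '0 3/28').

C = [9/49, 10/49, 2/7, 19/49, 22/49, 31/49, 38/49, 40/49, 1]
j=0 picked index 0: u0 ∈ [0, 9/49)
j=1 picked index 1: u0 ∈ [32/441, 41/441)
j=2 picked index 3: u0 ∈ [4/63, 73/441)
j=3 picked index 4: u0 ∈ [8/147, 17/147)
j=4 picked index 5: u0 ∈ [2/441, 83/441)
j=5 picked index 6: u0 ∈ [34/441, 97/441)
j=6 picked index 6: u0 ∈ [-5/147, 16/147)
j=7 picked index 8: u0 ∈ [17/441, 2/9)
j=8 picked index 8: u0 ∈ [-32/441, 1/9)
intersection: [34/441, 41/441)

34/441 41/441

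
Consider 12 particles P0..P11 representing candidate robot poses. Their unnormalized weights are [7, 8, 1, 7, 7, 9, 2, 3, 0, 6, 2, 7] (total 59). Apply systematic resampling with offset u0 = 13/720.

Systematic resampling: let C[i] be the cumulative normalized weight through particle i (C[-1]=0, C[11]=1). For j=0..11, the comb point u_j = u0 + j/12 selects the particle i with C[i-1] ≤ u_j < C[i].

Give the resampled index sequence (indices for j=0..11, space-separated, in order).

0 0 1 2 3 4 5 5 6 9 10 11

C = [7/59, 15/59, 16/59, 23/59, 30/59, 39/59, 41/59, 44/59, 44/59, 50/59, 52/59, 1]
j=0: u_0=13/720 ∈ [0, 7/59) → index 0
j=1: u_1=73/720 ∈ [0, 7/59) → index 0
j=2: u_2=133/720 ∈ [7/59, 15/59) → index 1
j=3: u_3=193/720 ∈ [15/59, 16/59) → index 2
j=4: u_4=253/720 ∈ [16/59, 23/59) → index 3
j=5: u_5=313/720 ∈ [23/59, 30/59) → index 4
j=6: u_6=373/720 ∈ [30/59, 39/59) → index 5
j=7: u_7=433/720 ∈ [30/59, 39/59) → index 5
j=8: u_8=493/720 ∈ [39/59, 41/59) → index 6
j=9: u_9=553/720 ∈ [44/59, 50/59) → index 9
j=10: u_10=613/720 ∈ [50/59, 52/59) → index 10
j=11: u_11=673/720 ∈ [52/59, 1) → index 11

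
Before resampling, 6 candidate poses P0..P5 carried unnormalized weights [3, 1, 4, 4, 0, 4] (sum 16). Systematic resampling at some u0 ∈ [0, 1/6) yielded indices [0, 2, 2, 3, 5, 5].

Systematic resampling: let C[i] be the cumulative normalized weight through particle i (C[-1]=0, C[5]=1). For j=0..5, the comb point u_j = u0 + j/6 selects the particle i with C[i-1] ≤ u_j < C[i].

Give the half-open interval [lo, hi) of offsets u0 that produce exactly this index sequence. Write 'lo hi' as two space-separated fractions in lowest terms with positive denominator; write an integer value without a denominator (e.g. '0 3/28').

C = [3/16, 1/4, 1/2, 3/4, 3/4, 1]
j=0 picked index 0: u0 ∈ [0, 3/16)
j=1 picked index 2: u0 ∈ [1/12, 1/3)
j=2 picked index 2: u0 ∈ [-1/12, 1/6)
j=3 picked index 3: u0 ∈ [0, 1/4)
j=4 picked index 5: u0 ∈ [1/12, 1/3)
j=5 picked index 5: u0 ∈ [-1/12, 1/6)
intersection: [1/12, 1/6)

1/12 1/6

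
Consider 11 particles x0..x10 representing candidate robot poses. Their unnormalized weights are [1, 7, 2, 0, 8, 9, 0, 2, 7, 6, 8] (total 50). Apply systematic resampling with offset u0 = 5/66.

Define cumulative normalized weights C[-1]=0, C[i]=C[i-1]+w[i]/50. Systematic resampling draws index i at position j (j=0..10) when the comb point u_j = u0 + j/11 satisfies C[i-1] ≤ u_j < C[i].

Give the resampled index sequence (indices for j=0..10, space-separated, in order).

C = [1/50, 4/25, 1/5, 1/5, 9/25, 27/50, 27/50, 29/50, 18/25, 21/25, 1]
j=0: u_0=5/66 ∈ [1/50, 4/25) → index 1
j=1: u_1=1/6 ∈ [4/25, 1/5) → index 2
j=2: u_2=17/66 ∈ [1/5, 9/25) → index 4
j=3: u_3=23/66 ∈ [1/5, 9/25) → index 4
j=4: u_4=29/66 ∈ [9/25, 27/50) → index 5
j=5: u_5=35/66 ∈ [9/25, 27/50) → index 5
j=6: u_6=41/66 ∈ [29/50, 18/25) → index 8
j=7: u_7=47/66 ∈ [29/50, 18/25) → index 8
j=8: u_8=53/66 ∈ [18/25, 21/25) → index 9
j=9: u_9=59/66 ∈ [21/25, 1) → index 10
j=10: u_10=65/66 ∈ [21/25, 1) → index 10

1 2 4 4 5 5 8 8 9 10 10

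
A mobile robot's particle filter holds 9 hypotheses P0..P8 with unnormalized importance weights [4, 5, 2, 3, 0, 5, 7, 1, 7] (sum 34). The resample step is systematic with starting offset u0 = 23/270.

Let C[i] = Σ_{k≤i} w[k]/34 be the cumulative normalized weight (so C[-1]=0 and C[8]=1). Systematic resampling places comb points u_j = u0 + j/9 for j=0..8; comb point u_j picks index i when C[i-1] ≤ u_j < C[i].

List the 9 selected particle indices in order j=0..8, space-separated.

0 1 2 5 5 6 6 8 8

C = [2/17, 9/34, 11/34, 7/17, 7/17, 19/34, 13/17, 27/34, 1]
j=0: u_0=23/270 ∈ [0, 2/17) → index 0
j=1: u_1=53/270 ∈ [2/17, 9/34) → index 1
j=2: u_2=83/270 ∈ [9/34, 11/34) → index 2
j=3: u_3=113/270 ∈ [7/17, 19/34) → index 5
j=4: u_4=143/270 ∈ [7/17, 19/34) → index 5
j=5: u_5=173/270 ∈ [19/34, 13/17) → index 6
j=6: u_6=203/270 ∈ [19/34, 13/17) → index 6
j=7: u_7=233/270 ∈ [27/34, 1) → index 8
j=8: u_8=263/270 ∈ [27/34, 1) → index 8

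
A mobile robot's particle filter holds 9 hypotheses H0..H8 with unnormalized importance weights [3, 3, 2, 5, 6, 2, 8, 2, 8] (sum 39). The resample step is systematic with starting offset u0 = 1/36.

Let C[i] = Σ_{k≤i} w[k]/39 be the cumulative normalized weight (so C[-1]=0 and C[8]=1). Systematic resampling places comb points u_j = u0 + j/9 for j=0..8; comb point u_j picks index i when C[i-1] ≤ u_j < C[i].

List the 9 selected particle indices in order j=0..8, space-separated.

0 1 3 4 4 6 6 8 8

C = [1/13, 2/13, 8/39, 1/3, 19/39, 7/13, 29/39, 31/39, 1]
j=0: u_0=1/36 ∈ [0, 1/13) → index 0
j=1: u_1=5/36 ∈ [1/13, 2/13) → index 1
j=2: u_2=1/4 ∈ [8/39, 1/3) → index 3
j=3: u_3=13/36 ∈ [1/3, 19/39) → index 4
j=4: u_4=17/36 ∈ [1/3, 19/39) → index 4
j=5: u_5=7/12 ∈ [7/13, 29/39) → index 6
j=6: u_6=25/36 ∈ [7/13, 29/39) → index 6
j=7: u_7=29/36 ∈ [31/39, 1) → index 8
j=8: u_8=11/12 ∈ [31/39, 1) → index 8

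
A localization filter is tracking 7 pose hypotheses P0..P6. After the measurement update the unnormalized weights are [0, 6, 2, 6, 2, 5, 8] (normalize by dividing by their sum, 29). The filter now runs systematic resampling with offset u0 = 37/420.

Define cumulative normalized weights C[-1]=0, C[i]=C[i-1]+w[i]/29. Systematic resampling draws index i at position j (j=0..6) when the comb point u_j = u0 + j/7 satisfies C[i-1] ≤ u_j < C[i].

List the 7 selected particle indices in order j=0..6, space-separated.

C = [0, 6/29, 8/29, 14/29, 16/29, 21/29, 1]
j=0: u_0=37/420 ∈ [0, 6/29) → index 1
j=1: u_1=97/420 ∈ [6/29, 8/29) → index 2
j=2: u_2=157/420 ∈ [8/29, 14/29) → index 3
j=3: u_3=31/60 ∈ [14/29, 16/29) → index 4
j=4: u_4=277/420 ∈ [16/29, 21/29) → index 5
j=5: u_5=337/420 ∈ [21/29, 1) → index 6
j=6: u_6=397/420 ∈ [21/29, 1) → index 6

1 2 3 4 5 6 6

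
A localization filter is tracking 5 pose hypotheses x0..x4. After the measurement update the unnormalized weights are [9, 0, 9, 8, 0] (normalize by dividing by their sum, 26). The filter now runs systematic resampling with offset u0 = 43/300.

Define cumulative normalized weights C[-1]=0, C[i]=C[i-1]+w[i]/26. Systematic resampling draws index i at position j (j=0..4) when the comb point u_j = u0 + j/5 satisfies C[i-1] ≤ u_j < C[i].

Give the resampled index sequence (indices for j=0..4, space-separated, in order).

0 0 2 3 3

C = [9/26, 9/26, 9/13, 1, 1]
j=0: u_0=43/300 ∈ [0, 9/26) → index 0
j=1: u_1=103/300 ∈ [0, 9/26) → index 0
j=2: u_2=163/300 ∈ [9/26, 9/13) → index 2
j=3: u_3=223/300 ∈ [9/13, 1) → index 3
j=4: u_4=283/300 ∈ [9/13, 1) → index 3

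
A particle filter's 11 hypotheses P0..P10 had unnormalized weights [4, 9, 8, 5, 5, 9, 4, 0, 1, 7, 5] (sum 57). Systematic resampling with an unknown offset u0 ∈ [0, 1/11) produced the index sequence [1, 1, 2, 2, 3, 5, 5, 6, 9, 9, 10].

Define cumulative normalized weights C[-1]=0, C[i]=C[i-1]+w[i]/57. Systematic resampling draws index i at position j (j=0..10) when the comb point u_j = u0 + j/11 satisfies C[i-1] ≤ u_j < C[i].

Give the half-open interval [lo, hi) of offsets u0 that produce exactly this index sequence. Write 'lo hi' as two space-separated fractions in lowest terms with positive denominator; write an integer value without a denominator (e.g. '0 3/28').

C = [4/57, 13/57, 7/19, 26/57, 31/57, 40/57, 44/57, 44/57, 15/19, 52/57, 1]
j=0 picked index 1: u0 ∈ [4/57, 13/57)
j=1 picked index 1: u0 ∈ [-13/627, 86/627)
j=2 picked index 2: u0 ∈ [29/627, 39/209)
j=3 picked index 2: u0 ∈ [-28/627, 20/209)
j=4 picked index 3: u0 ∈ [1/209, 58/627)
j=5 picked index 5: u0 ∈ [56/627, 155/627)
j=6 picked index 5: u0 ∈ [-1/627, 98/627)
j=7 picked index 6: u0 ∈ [41/627, 85/627)
j=8 picked index 9: u0 ∈ [13/209, 116/627)
j=9 picked index 9: u0 ∈ [-6/209, 59/627)
j=10 picked index 10: u0 ∈ [2/627, 1/11)
intersection: [56/627, 1/11)

56/627 1/11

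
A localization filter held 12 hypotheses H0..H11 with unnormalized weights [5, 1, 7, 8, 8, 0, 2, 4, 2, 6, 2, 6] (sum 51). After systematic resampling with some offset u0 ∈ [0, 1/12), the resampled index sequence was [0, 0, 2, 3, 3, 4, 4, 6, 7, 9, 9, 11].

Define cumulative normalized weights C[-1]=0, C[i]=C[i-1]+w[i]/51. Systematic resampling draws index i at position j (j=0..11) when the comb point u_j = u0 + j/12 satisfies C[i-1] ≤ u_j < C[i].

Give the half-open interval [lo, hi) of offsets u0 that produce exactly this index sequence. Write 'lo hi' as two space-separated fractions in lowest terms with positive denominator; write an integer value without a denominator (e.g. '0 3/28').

1/204 1/102

C = [5/51, 2/17, 13/51, 7/17, 29/51, 29/51, 31/51, 35/51, 37/51, 43/51, 15/17, 1]
j=0 picked index 0: u0 ∈ [0, 5/51)
j=1 picked index 0: u0 ∈ [-1/12, 1/68)
j=2 picked index 2: u0 ∈ [-5/102, 3/34)
j=3 picked index 3: u0 ∈ [1/204, 11/68)
j=4 picked index 3: u0 ∈ [-4/51, 4/51)
j=5 picked index 4: u0 ∈ [-1/204, 31/204)
j=6 picked index 4: u0 ∈ [-3/34, 7/102)
j=7 picked index 6: u0 ∈ [-1/68, 5/204)
j=8 picked index 7: u0 ∈ [-1/17, 1/51)
j=9 picked index 9: u0 ∈ [-5/204, 19/204)
j=10 picked index 9: u0 ∈ [-11/102, 1/102)
j=11 picked index 11: u0 ∈ [-7/204, 1/12)
intersection: [1/204, 1/102)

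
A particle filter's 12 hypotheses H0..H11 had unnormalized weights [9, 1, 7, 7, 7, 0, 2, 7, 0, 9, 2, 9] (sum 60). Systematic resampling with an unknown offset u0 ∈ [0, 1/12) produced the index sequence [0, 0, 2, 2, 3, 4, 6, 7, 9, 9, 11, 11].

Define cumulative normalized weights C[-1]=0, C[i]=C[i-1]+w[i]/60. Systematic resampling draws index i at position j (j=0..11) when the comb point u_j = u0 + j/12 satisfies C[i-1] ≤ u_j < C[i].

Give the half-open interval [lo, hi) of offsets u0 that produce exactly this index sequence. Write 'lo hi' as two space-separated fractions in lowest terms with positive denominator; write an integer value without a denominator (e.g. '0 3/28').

C = [3/20, 1/6, 17/60, 2/5, 31/60, 31/60, 11/20, 2/3, 2/3, 49/60, 17/20, 1]
j=0 picked index 0: u0 ∈ [0, 3/20)
j=1 picked index 0: u0 ∈ [-1/12, 1/15)
j=2 picked index 2: u0 ∈ [0, 7/60)
j=3 picked index 2: u0 ∈ [-1/12, 1/30)
j=4 picked index 3: u0 ∈ [-1/20, 1/15)
j=5 picked index 4: u0 ∈ [-1/60, 1/10)
j=6 picked index 6: u0 ∈ [1/60, 1/20)
j=7 picked index 7: u0 ∈ [-1/30, 1/12)
j=8 picked index 9: u0 ∈ [0, 3/20)
j=9 picked index 9: u0 ∈ [-1/12, 1/15)
j=10 picked index 11: u0 ∈ [1/60, 1/6)
j=11 picked index 11: u0 ∈ [-1/15, 1/12)
intersection: [1/60, 1/30)

1/60 1/30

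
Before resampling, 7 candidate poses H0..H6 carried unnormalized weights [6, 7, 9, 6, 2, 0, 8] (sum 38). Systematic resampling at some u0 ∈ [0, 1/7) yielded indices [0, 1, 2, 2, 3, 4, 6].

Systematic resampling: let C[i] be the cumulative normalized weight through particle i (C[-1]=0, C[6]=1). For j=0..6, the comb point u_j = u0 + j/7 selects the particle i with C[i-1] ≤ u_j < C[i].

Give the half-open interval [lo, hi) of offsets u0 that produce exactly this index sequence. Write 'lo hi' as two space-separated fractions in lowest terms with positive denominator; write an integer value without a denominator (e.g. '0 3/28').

15/266 10/133

C = [3/19, 13/38, 11/19, 14/19, 15/19, 15/19, 1]
j=0 picked index 0: u0 ∈ [0, 3/19)
j=1 picked index 1: u0 ∈ [2/133, 53/266)
j=2 picked index 2: u0 ∈ [15/266, 39/133)
j=3 picked index 2: u0 ∈ [-23/266, 20/133)
j=4 picked index 3: u0 ∈ [1/133, 22/133)
j=5 picked index 4: u0 ∈ [3/133, 10/133)
j=6 picked index 6: u0 ∈ [-9/133, 1/7)
intersection: [15/266, 10/133)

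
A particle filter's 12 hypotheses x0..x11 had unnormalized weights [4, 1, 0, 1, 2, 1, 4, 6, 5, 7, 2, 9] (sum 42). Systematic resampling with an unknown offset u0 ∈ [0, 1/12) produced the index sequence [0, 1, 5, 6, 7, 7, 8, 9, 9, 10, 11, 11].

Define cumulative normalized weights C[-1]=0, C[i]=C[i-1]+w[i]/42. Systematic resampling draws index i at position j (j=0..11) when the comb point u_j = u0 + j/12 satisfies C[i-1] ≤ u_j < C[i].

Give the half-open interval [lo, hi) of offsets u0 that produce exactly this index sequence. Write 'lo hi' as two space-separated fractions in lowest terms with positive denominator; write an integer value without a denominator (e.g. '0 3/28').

C = [2/21, 5/42, 5/42, 1/7, 4/21, 3/14, 13/42, 19/42, 4/7, 31/42, 11/14, 1]
j=0 picked index 0: u0 ∈ [0, 2/21)
j=1 picked index 1: u0 ∈ [1/84, 1/28)
j=2 picked index 5: u0 ∈ [1/42, 1/21)
j=3 picked index 6: u0 ∈ [-1/28, 5/84)
j=4 picked index 7: u0 ∈ [-1/42, 5/42)
j=5 picked index 7: u0 ∈ [-3/28, 1/28)
j=6 picked index 8: u0 ∈ [-1/21, 1/14)
j=7 picked index 9: u0 ∈ [-1/84, 13/84)
j=8 picked index 9: u0 ∈ [-2/21, 1/14)
j=9 picked index 10: u0 ∈ [-1/84, 1/28)
j=10 picked index 11: u0 ∈ [-1/21, 1/6)
j=11 picked index 11: u0 ∈ [-11/84, 1/12)
intersection: [1/42, 1/28)

1/42 1/28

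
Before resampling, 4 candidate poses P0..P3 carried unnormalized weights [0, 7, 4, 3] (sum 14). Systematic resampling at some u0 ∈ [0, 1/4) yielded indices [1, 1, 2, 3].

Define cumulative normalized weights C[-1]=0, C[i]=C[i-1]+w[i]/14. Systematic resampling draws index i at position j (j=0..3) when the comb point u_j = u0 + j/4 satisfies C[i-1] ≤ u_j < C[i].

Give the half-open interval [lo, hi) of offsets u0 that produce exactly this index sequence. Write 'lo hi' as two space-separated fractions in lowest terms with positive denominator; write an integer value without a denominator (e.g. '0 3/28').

1/28 1/4

C = [0, 1/2, 11/14, 1]
j=0 picked index 1: u0 ∈ [0, 1/2)
j=1 picked index 1: u0 ∈ [-1/4, 1/4)
j=2 picked index 2: u0 ∈ [0, 2/7)
j=3 picked index 3: u0 ∈ [1/28, 1/4)
intersection: [1/28, 1/4)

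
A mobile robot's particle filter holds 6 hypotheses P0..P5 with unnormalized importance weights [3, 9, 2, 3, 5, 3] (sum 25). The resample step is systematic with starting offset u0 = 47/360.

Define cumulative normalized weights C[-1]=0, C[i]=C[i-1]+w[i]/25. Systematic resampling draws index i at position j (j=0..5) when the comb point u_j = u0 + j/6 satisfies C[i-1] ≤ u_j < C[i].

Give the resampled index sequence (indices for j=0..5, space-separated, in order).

1 1 1 3 4 5

C = [3/25, 12/25, 14/25, 17/25, 22/25, 1]
j=0: u_0=47/360 ∈ [3/25, 12/25) → index 1
j=1: u_1=107/360 ∈ [3/25, 12/25) → index 1
j=2: u_2=167/360 ∈ [3/25, 12/25) → index 1
j=3: u_3=227/360 ∈ [14/25, 17/25) → index 3
j=4: u_4=287/360 ∈ [17/25, 22/25) → index 4
j=5: u_5=347/360 ∈ [22/25, 1) → index 5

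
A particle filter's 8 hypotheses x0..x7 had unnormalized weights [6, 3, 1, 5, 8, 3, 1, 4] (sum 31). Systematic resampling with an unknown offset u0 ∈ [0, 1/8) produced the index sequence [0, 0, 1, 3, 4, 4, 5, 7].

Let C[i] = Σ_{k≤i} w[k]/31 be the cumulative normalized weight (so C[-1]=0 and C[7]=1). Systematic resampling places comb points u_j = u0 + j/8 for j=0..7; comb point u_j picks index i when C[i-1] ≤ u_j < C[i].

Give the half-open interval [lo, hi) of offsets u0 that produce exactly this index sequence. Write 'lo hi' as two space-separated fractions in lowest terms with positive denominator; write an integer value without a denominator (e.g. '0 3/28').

C = [6/31, 9/31, 10/31, 15/31, 23/31, 26/31, 27/31, 1]
j=0 picked index 0: u0 ∈ [0, 6/31)
j=1 picked index 0: u0 ∈ [-1/8, 17/248)
j=2 picked index 1: u0 ∈ [-7/124, 5/124)
j=3 picked index 3: u0 ∈ [-13/248, 27/248)
j=4 picked index 4: u0 ∈ [-1/62, 15/62)
j=5 picked index 4: u0 ∈ [-35/248, 29/248)
j=6 picked index 5: u0 ∈ [-1/124, 11/124)
j=7 picked index 7: u0 ∈ [-1/248, 1/8)
intersection: [0, 5/124)

0 5/124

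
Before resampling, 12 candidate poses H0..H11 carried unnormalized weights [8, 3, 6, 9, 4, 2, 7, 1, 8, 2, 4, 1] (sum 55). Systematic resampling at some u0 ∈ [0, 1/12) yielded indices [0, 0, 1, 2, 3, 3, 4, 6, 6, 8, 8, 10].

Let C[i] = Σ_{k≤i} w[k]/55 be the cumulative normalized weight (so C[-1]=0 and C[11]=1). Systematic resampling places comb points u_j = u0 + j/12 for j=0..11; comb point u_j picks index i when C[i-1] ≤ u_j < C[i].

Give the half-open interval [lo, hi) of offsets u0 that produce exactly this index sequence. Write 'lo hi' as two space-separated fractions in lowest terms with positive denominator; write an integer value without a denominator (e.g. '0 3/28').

C = [8/55, 1/5, 17/55, 26/55, 6/11, 32/55, 39/55, 8/11, 48/55, 10/11, 54/55, 1]
j=0 picked index 0: u0 ∈ [0, 8/55)
j=1 picked index 0: u0 ∈ [-1/12, 41/660)
j=2 picked index 1: u0 ∈ [-7/330, 1/30)
j=3 picked index 2: u0 ∈ [-1/20, 13/220)
j=4 picked index 3: u0 ∈ [-4/165, 23/165)
j=5 picked index 3: u0 ∈ [-71/660, 37/660)
j=6 picked index 4: u0 ∈ [-3/110, 1/22)
j=7 picked index 6: u0 ∈ [-1/660, 83/660)
j=8 picked index 6: u0 ∈ [-14/165, 7/165)
j=9 picked index 8: u0 ∈ [-1/44, 27/220)
j=10 picked index 8: u0 ∈ [-7/66, 13/330)
j=11 picked index 10: u0 ∈ [-1/132, 43/660)
intersection: [0, 1/30)

0 1/30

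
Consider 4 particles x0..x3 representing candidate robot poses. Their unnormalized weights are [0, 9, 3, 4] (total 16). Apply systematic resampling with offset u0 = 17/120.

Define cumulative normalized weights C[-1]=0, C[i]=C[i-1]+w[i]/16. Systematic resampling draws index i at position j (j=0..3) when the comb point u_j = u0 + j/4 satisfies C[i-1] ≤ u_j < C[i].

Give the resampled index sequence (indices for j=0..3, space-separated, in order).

1 1 2 3

C = [0, 9/16, 3/4, 1]
j=0: u_0=17/120 ∈ [0, 9/16) → index 1
j=1: u_1=47/120 ∈ [0, 9/16) → index 1
j=2: u_2=77/120 ∈ [9/16, 3/4) → index 2
j=3: u_3=107/120 ∈ [3/4, 1) → index 3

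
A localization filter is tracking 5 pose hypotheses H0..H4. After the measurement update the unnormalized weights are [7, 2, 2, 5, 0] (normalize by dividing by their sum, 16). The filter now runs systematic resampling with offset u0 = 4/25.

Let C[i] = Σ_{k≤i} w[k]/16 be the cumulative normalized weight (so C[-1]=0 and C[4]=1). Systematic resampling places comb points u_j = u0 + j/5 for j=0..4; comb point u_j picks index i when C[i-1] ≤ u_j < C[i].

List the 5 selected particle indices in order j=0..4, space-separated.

0 0 1 3 3

C = [7/16, 9/16, 11/16, 1, 1]
j=0: u_0=4/25 ∈ [0, 7/16) → index 0
j=1: u_1=9/25 ∈ [0, 7/16) → index 0
j=2: u_2=14/25 ∈ [7/16, 9/16) → index 1
j=3: u_3=19/25 ∈ [11/16, 1) → index 3
j=4: u_4=24/25 ∈ [11/16, 1) → index 3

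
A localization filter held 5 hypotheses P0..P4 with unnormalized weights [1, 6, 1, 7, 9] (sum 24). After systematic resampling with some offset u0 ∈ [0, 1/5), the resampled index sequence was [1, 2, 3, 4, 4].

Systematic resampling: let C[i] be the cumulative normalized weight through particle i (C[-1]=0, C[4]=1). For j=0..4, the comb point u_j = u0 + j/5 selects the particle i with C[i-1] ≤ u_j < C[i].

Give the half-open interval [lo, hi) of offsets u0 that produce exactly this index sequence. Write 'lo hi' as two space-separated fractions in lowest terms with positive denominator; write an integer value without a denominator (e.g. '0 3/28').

11/120 2/15

C = [1/24, 7/24, 1/3, 5/8, 1]
j=0 picked index 1: u0 ∈ [1/24, 7/24)
j=1 picked index 2: u0 ∈ [11/120, 2/15)
j=2 picked index 3: u0 ∈ [-1/15, 9/40)
j=3 picked index 4: u0 ∈ [1/40, 2/5)
j=4 picked index 4: u0 ∈ [-7/40, 1/5)
intersection: [11/120, 2/15)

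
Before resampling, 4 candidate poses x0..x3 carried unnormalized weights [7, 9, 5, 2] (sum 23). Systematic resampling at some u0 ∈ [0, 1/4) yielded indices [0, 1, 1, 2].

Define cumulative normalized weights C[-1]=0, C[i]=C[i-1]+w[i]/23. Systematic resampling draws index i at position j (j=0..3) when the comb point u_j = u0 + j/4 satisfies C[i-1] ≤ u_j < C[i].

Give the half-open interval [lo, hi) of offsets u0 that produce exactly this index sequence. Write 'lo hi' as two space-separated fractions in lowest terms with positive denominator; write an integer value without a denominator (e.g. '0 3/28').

C = [7/23, 16/23, 21/23, 1]
j=0 picked index 0: u0 ∈ [0, 7/23)
j=1 picked index 1: u0 ∈ [5/92, 41/92)
j=2 picked index 1: u0 ∈ [-9/46, 9/46)
j=3 picked index 2: u0 ∈ [-5/92, 15/92)
intersection: [5/92, 15/92)

5/92 15/92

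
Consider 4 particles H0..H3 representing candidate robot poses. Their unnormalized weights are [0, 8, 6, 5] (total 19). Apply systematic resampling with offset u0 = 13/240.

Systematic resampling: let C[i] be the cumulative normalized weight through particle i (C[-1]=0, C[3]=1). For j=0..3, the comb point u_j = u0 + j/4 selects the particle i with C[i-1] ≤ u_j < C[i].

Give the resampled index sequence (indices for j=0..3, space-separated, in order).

C = [0, 8/19, 14/19, 1]
j=0: u_0=13/240 ∈ [0, 8/19) → index 1
j=1: u_1=73/240 ∈ [0, 8/19) → index 1
j=2: u_2=133/240 ∈ [8/19, 14/19) → index 2
j=3: u_3=193/240 ∈ [14/19, 1) → index 3

1 1 2 3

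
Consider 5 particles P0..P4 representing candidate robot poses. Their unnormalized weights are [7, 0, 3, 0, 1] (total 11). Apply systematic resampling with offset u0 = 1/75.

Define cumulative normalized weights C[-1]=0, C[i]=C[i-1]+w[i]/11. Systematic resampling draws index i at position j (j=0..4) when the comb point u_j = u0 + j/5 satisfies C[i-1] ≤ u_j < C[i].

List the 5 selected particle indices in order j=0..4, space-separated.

C = [7/11, 7/11, 10/11, 10/11, 1]
j=0: u_0=1/75 ∈ [0, 7/11) → index 0
j=1: u_1=16/75 ∈ [0, 7/11) → index 0
j=2: u_2=31/75 ∈ [0, 7/11) → index 0
j=3: u_3=46/75 ∈ [0, 7/11) → index 0
j=4: u_4=61/75 ∈ [7/11, 10/11) → index 2

0 0 0 0 2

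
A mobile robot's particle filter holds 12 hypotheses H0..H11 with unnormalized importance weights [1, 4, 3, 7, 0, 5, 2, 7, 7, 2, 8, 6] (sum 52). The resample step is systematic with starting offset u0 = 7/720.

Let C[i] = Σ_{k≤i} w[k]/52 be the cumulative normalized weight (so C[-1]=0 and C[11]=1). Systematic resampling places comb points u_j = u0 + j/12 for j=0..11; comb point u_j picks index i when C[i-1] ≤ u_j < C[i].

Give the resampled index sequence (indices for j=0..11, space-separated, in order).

C = [1/52, 5/52, 2/13, 15/52, 15/52, 5/13, 11/26, 29/52, 9/13, 19/26, 23/26, 1]
j=0: u_0=7/720 ∈ [0, 1/52) → index 0
j=1: u_1=67/720 ∈ [1/52, 5/52) → index 1
j=2: u_2=127/720 ∈ [2/13, 15/52) → index 3
j=3: u_3=187/720 ∈ [2/13, 15/52) → index 3
j=4: u_4=247/720 ∈ [15/52, 5/13) → index 5
j=5: u_5=307/720 ∈ [11/26, 29/52) → index 7
j=6: u_6=367/720 ∈ [11/26, 29/52) → index 7
j=7: u_7=427/720 ∈ [29/52, 9/13) → index 8
j=8: u_8=487/720 ∈ [29/52, 9/13) → index 8
j=9: u_9=547/720 ∈ [19/26, 23/26) → index 10
j=10: u_10=607/720 ∈ [19/26, 23/26) → index 10
j=11: u_11=667/720 ∈ [23/26, 1) → index 11

0 1 3 3 5 7 7 8 8 10 10 11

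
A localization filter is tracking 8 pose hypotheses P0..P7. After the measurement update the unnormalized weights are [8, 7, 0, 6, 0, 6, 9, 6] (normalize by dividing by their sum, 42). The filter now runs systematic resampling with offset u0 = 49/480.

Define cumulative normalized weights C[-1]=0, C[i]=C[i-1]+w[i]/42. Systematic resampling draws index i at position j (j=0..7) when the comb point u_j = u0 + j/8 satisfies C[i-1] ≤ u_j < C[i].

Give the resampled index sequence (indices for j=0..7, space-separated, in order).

0 1 1 3 5 6 6 7

C = [4/21, 5/14, 5/14, 1/2, 1/2, 9/14, 6/7, 1]
j=0: u_0=49/480 ∈ [0, 4/21) → index 0
j=1: u_1=109/480 ∈ [4/21, 5/14) → index 1
j=2: u_2=169/480 ∈ [4/21, 5/14) → index 1
j=3: u_3=229/480 ∈ [5/14, 1/2) → index 3
j=4: u_4=289/480 ∈ [1/2, 9/14) → index 5
j=5: u_5=349/480 ∈ [9/14, 6/7) → index 6
j=6: u_6=409/480 ∈ [9/14, 6/7) → index 6
j=7: u_7=469/480 ∈ [6/7, 1) → index 7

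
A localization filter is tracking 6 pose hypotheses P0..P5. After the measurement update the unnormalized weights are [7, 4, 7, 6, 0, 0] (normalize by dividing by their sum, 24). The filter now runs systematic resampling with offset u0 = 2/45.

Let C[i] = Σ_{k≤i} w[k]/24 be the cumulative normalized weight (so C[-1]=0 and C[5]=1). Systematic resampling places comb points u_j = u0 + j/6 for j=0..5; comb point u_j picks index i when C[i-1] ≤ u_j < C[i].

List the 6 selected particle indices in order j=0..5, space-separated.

0 0 1 2 2 3

C = [7/24, 11/24, 3/4, 1, 1, 1]
j=0: u_0=2/45 ∈ [0, 7/24) → index 0
j=1: u_1=19/90 ∈ [0, 7/24) → index 0
j=2: u_2=17/45 ∈ [7/24, 11/24) → index 1
j=3: u_3=49/90 ∈ [11/24, 3/4) → index 2
j=4: u_4=32/45 ∈ [11/24, 3/4) → index 2
j=5: u_5=79/90 ∈ [3/4, 1) → index 3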